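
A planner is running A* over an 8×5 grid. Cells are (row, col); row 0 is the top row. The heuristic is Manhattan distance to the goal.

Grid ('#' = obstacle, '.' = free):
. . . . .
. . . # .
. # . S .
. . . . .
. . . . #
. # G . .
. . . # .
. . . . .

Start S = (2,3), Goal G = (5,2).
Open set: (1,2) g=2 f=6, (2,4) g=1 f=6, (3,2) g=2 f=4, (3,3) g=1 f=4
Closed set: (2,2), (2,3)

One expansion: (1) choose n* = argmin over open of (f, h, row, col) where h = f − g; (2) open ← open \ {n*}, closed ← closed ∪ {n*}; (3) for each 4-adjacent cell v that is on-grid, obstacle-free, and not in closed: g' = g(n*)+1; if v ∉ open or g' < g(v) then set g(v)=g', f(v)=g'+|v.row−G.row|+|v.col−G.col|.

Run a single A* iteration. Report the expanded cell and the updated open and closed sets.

step 1: expand (3,2) (f=4, h=2) → closed; open now [(1,2) g=2 f=6, (2,4) g=1 f=6, (3,1) g=3 f=6, (3,3) g=1 f=4, (4,2) g=3 f=4]

expanded=(3,2); open=[(1,2) g=2 f=6, (2,4) g=1 f=6, (3,1) g=3 f=6, (3,3) g=1 f=4, (4,2) g=3 f=4]; closed=[(2,2), (2,3), (3,2)]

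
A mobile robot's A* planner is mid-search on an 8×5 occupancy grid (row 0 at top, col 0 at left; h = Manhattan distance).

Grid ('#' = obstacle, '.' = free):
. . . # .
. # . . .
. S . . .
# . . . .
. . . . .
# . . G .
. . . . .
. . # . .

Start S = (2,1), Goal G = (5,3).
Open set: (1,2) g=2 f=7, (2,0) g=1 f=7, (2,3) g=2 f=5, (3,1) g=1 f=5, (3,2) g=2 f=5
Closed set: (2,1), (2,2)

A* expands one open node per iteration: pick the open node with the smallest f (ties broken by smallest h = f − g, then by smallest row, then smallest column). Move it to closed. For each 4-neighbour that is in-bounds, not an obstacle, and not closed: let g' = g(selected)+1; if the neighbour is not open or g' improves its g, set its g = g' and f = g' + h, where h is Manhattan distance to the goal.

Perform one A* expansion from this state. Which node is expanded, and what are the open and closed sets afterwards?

step 1: expand (2,3) (f=5, h=3) → closed; open now [(1,2) g=2 f=7, (1,3) g=3 f=7, (2,0) g=1 f=7, (2,4) g=3 f=7, (3,1) g=1 f=5, (3,2) g=2 f=5, (3,3) g=3 f=5]

expanded=(2,3); open=[(1,2) g=2 f=7, (1,3) g=3 f=7, (2,0) g=1 f=7, (2,4) g=3 f=7, (3,1) g=1 f=5, (3,2) g=2 f=5, (3,3) g=3 f=5]; closed=[(2,1), (2,2), (2,3)]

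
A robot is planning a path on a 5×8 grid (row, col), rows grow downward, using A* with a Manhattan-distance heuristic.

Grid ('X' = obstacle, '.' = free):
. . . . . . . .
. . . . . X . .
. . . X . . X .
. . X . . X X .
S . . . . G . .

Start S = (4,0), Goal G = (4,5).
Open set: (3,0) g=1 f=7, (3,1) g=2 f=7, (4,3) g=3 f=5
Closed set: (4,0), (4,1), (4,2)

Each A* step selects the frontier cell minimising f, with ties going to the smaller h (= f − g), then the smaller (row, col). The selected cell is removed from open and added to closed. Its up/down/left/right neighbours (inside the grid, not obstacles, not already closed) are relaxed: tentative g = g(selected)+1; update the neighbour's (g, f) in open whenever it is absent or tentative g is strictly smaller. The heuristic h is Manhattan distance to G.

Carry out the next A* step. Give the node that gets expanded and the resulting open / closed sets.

step 1: expand (4,3) (f=5, h=2) → closed; open now [(3,0) g=1 f=7, (3,1) g=2 f=7, (3,3) g=4 f=7, (4,4) g=4 f=5]

expanded=(4,3); open=[(3,0) g=1 f=7, (3,1) g=2 f=7, (3,3) g=4 f=7, (4,4) g=4 f=5]; closed=[(4,0), (4,1), (4,2), (4,3)]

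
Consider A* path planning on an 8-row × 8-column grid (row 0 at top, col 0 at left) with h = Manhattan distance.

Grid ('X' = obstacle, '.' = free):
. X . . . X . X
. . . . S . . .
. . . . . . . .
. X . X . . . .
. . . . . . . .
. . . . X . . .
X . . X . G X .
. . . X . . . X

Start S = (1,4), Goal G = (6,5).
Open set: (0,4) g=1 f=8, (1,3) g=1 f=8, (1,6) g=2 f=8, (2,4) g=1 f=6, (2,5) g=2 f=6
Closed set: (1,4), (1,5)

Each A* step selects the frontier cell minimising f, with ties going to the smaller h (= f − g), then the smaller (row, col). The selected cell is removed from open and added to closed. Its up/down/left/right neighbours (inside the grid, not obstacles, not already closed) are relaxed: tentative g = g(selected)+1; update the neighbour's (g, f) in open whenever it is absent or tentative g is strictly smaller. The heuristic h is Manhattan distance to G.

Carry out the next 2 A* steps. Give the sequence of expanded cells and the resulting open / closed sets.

order=[(2,5) → (3,5)]; open=[(0,4) g=1 f=8, (1,3) g=1 f=8, (1,6) g=2 f=8, (2,4) g=1 f=6, (2,6) g=3 f=8, (3,4) g=4 f=8, (3,6) g=4 f=8, (4,5) g=4 f=6]; closed=[(1,4), (1,5), (2,5), (3,5)]

step 1: expand (2,5) (f=6, h=4) → closed; open now [(0,4) g=1 f=8, (1,3) g=1 f=8, (1,6) g=2 f=8, (2,4) g=1 f=6, (2,6) g=3 f=8, (3,5) g=3 f=6]
step 2: expand (3,5) (f=6, h=3) → closed; open now [(0,4) g=1 f=8, (1,3) g=1 f=8, (1,6) g=2 f=8, (2,4) g=1 f=6, (2,6) g=3 f=8, (3,4) g=4 f=8, (3,6) g=4 f=8, (4,5) g=4 f=6]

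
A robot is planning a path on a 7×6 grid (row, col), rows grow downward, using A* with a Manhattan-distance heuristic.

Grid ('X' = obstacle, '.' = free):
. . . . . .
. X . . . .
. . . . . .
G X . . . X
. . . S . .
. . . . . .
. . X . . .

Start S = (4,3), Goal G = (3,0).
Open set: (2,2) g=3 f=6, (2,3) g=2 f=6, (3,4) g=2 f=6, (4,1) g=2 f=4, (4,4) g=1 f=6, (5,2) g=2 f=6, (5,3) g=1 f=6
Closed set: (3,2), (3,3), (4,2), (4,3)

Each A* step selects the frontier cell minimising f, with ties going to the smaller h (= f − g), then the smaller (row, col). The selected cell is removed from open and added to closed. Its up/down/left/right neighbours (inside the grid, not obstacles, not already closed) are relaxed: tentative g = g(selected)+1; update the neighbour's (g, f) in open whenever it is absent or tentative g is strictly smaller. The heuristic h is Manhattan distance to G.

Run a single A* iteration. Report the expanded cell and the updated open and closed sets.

expanded=(4,1); open=[(2,2) g=3 f=6, (2,3) g=2 f=6, (3,4) g=2 f=6, (4,0) g=3 f=4, (4,4) g=1 f=6, (5,1) g=3 f=6, (5,2) g=2 f=6, (5,3) g=1 f=6]; closed=[(3,2), (3,3), (4,1), (4,2), (4,3)]

step 1: expand (4,1) (f=4, h=2) → closed; open now [(2,2) g=3 f=6, (2,3) g=2 f=6, (3,4) g=2 f=6, (4,0) g=3 f=4, (4,4) g=1 f=6, (5,1) g=3 f=6, (5,2) g=2 f=6, (5,3) g=1 f=6]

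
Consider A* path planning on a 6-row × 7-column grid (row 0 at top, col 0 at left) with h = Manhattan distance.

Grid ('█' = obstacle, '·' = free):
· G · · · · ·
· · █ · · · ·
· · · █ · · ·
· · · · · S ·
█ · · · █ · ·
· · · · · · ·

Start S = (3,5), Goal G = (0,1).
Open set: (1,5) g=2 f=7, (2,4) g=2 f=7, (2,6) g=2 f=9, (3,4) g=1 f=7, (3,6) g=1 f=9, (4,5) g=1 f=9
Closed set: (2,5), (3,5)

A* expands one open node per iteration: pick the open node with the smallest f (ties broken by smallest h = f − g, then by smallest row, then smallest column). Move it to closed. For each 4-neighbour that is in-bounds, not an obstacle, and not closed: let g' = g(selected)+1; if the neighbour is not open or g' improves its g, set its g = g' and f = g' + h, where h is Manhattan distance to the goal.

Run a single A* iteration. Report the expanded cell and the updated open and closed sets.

expanded=(1,5); open=[(0,5) g=3 f=7, (1,4) g=3 f=7, (1,6) g=3 f=9, (2,4) g=2 f=7, (2,6) g=2 f=9, (3,4) g=1 f=7, (3,6) g=1 f=9, (4,5) g=1 f=9]; closed=[(1,5), (2,5), (3,5)]

step 1: expand (1,5) (f=7, h=5) → closed; open now [(0,5) g=3 f=7, (1,4) g=3 f=7, (1,6) g=3 f=9, (2,4) g=2 f=7, (2,6) g=2 f=9, (3,4) g=1 f=7, (3,6) g=1 f=9, (4,5) g=1 f=9]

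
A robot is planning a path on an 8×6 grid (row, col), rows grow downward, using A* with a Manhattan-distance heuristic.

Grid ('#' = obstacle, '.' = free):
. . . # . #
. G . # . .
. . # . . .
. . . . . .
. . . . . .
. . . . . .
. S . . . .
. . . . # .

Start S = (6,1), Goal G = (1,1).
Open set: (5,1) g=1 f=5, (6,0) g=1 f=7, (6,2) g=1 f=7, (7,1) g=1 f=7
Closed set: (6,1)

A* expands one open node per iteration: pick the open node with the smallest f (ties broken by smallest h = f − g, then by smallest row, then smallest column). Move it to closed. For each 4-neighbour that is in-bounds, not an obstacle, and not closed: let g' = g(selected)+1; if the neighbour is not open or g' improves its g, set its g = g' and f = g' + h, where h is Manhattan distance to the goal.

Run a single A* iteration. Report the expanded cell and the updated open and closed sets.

step 1: expand (5,1) (f=5, h=4) → closed; open now [(4,1) g=2 f=5, (5,0) g=2 f=7, (5,2) g=2 f=7, (6,0) g=1 f=7, (6,2) g=1 f=7, (7,1) g=1 f=7]

expanded=(5,1); open=[(4,1) g=2 f=5, (5,0) g=2 f=7, (5,2) g=2 f=7, (6,0) g=1 f=7, (6,2) g=1 f=7, (7,1) g=1 f=7]; closed=[(5,1), (6,1)]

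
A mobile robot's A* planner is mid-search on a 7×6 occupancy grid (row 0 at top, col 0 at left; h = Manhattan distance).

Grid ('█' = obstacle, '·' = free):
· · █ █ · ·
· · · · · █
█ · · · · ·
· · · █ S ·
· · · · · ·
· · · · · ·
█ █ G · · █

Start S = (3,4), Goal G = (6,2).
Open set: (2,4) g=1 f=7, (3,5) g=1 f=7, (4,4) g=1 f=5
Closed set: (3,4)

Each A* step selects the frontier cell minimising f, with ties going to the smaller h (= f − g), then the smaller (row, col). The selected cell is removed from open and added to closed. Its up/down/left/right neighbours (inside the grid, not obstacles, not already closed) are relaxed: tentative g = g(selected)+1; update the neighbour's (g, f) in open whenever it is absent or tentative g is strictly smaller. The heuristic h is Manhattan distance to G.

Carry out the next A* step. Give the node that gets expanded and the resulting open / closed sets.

expanded=(4,4); open=[(2,4) g=1 f=7, (3,5) g=1 f=7, (4,3) g=2 f=5, (4,5) g=2 f=7, (5,4) g=2 f=5]; closed=[(3,4), (4,4)]

step 1: expand (4,4) (f=5, h=4) → closed; open now [(2,4) g=1 f=7, (3,5) g=1 f=7, (4,3) g=2 f=5, (4,5) g=2 f=7, (5,4) g=2 f=5]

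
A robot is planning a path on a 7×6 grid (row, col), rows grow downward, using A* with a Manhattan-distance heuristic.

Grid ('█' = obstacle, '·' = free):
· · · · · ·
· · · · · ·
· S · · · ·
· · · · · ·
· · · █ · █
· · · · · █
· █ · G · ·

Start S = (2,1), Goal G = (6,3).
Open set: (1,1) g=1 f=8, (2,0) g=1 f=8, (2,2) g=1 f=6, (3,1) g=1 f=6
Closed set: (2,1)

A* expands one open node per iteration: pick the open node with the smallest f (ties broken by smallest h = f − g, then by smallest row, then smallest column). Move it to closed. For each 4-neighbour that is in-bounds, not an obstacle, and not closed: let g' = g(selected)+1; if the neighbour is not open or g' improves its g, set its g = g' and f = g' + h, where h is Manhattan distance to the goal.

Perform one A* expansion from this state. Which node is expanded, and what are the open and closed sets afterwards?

step 1: expand (2,2) (f=6, h=5) → closed; open now [(1,1) g=1 f=8, (1,2) g=2 f=8, (2,0) g=1 f=8, (2,3) g=2 f=6, (3,1) g=1 f=6, (3,2) g=2 f=6]

expanded=(2,2); open=[(1,1) g=1 f=8, (1,2) g=2 f=8, (2,0) g=1 f=8, (2,3) g=2 f=6, (3,1) g=1 f=6, (3,2) g=2 f=6]; closed=[(2,1), (2,2)]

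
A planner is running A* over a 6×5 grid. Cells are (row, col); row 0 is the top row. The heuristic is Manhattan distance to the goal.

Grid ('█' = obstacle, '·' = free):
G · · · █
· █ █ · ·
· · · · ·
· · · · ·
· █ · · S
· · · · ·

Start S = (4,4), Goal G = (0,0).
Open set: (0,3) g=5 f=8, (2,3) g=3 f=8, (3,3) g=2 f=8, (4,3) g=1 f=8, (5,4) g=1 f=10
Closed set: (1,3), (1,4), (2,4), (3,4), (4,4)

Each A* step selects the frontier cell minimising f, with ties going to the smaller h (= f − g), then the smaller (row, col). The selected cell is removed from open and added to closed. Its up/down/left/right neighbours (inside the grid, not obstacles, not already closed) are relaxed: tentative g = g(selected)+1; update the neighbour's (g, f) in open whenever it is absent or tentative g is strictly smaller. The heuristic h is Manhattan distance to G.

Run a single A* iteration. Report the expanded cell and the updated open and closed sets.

step 1: expand (0,3) (f=8, h=3) → closed; open now [(0,2) g=6 f=8, (2,3) g=3 f=8, (3,3) g=2 f=8, (4,3) g=1 f=8, (5,4) g=1 f=10]

expanded=(0,3); open=[(0,2) g=6 f=8, (2,3) g=3 f=8, (3,3) g=2 f=8, (4,3) g=1 f=8, (5,4) g=1 f=10]; closed=[(0,3), (1,3), (1,4), (2,4), (3,4), (4,4)]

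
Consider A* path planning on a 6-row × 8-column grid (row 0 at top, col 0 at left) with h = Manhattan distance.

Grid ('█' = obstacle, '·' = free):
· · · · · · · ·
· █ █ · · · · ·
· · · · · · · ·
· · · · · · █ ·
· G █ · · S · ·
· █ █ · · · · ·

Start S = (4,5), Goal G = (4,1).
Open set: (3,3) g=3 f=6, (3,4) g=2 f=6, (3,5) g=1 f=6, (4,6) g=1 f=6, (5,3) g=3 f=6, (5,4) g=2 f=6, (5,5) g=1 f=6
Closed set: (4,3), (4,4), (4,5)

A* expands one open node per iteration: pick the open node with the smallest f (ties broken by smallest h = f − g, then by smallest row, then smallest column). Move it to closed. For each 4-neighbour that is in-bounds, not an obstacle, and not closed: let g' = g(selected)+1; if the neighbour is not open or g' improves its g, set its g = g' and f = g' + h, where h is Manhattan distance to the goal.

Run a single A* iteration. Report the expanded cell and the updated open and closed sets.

expanded=(3,3); open=[(2,3) g=4 f=8, (3,2) g=4 f=6, (3,4) g=2 f=6, (3,5) g=1 f=6, (4,6) g=1 f=6, (5,3) g=3 f=6, (5,4) g=2 f=6, (5,5) g=1 f=6]; closed=[(3,3), (4,3), (4,4), (4,5)]

step 1: expand (3,3) (f=6, h=3) → closed; open now [(2,3) g=4 f=8, (3,2) g=4 f=6, (3,4) g=2 f=6, (3,5) g=1 f=6, (4,6) g=1 f=6, (5,3) g=3 f=6, (5,4) g=2 f=6, (5,5) g=1 f=6]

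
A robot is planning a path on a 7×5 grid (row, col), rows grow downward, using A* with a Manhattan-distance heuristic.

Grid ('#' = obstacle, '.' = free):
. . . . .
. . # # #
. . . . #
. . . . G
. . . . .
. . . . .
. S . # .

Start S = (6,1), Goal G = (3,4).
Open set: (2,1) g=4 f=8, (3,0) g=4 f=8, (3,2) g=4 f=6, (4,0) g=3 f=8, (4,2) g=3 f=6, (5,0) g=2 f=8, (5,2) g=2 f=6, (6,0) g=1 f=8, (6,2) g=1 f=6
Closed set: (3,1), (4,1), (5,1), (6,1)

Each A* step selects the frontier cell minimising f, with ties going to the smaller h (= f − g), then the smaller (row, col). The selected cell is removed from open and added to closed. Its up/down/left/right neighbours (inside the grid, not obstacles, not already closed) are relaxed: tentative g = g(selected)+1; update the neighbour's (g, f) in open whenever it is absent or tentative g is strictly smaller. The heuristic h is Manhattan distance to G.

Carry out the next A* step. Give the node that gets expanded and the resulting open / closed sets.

step 1: expand (3,2) (f=6, h=2) → closed; open now [(2,1) g=4 f=8, (2,2) g=5 f=8, (3,0) g=4 f=8, (3,3) g=5 f=6, (4,0) g=3 f=8, (4,2) g=3 f=6, (5,0) g=2 f=8, (5,2) g=2 f=6, (6,0) g=1 f=8, (6,2) g=1 f=6]

expanded=(3,2); open=[(2,1) g=4 f=8, (2,2) g=5 f=8, (3,0) g=4 f=8, (3,3) g=5 f=6, (4,0) g=3 f=8, (4,2) g=3 f=6, (5,0) g=2 f=8, (5,2) g=2 f=6, (6,0) g=1 f=8, (6,2) g=1 f=6]; closed=[(3,1), (3,2), (4,1), (5,1), (6,1)]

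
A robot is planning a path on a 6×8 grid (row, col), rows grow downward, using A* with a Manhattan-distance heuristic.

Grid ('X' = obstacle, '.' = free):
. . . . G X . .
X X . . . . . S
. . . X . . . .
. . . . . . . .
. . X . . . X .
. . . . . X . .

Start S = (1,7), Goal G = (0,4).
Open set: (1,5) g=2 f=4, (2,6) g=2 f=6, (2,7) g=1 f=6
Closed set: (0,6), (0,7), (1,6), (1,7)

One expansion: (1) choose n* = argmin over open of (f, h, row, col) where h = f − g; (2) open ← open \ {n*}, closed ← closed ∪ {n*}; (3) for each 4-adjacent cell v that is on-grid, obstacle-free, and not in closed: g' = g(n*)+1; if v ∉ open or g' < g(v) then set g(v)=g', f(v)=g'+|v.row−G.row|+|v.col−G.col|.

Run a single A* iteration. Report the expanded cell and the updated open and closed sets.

expanded=(1,5); open=[(1,4) g=3 f=4, (2,5) g=3 f=6, (2,6) g=2 f=6, (2,7) g=1 f=6]; closed=[(0,6), (0,7), (1,5), (1,6), (1,7)]

step 1: expand (1,5) (f=4, h=2) → closed; open now [(1,4) g=3 f=4, (2,5) g=3 f=6, (2,6) g=2 f=6, (2,7) g=1 f=6]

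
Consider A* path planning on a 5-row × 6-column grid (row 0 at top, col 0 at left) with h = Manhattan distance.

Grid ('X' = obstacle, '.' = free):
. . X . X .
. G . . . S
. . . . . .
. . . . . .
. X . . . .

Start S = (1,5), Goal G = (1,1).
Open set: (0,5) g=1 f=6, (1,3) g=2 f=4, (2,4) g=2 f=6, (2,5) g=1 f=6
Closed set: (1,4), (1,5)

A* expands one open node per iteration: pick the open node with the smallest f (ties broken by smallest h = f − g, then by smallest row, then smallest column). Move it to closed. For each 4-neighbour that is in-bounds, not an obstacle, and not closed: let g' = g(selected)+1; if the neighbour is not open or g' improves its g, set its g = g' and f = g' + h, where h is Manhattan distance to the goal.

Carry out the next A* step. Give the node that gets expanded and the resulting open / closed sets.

expanded=(1,3); open=[(0,3) g=3 f=6, (0,5) g=1 f=6, (1,2) g=3 f=4, (2,3) g=3 f=6, (2,4) g=2 f=6, (2,5) g=1 f=6]; closed=[(1,3), (1,4), (1,5)]

step 1: expand (1,3) (f=4, h=2) → closed; open now [(0,3) g=3 f=6, (0,5) g=1 f=6, (1,2) g=3 f=4, (2,3) g=3 f=6, (2,4) g=2 f=6, (2,5) g=1 f=6]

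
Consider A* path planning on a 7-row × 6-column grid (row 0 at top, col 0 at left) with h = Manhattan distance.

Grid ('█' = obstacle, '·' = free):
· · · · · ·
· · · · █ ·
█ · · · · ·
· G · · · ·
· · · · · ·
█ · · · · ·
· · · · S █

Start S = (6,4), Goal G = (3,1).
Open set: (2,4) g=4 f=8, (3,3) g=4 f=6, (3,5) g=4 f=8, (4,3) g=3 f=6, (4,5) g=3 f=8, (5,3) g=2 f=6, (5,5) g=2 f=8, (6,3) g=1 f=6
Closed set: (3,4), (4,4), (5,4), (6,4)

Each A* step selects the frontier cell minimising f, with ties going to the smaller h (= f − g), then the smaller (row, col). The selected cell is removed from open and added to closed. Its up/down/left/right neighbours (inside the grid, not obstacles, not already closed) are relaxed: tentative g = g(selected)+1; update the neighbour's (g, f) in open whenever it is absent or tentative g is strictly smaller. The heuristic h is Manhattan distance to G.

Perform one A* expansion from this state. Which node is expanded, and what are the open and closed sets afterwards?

step 1: expand (3,3) (f=6, h=2) → closed; open now [(2,3) g=5 f=8, (2,4) g=4 f=8, (3,2) g=5 f=6, (3,5) g=4 f=8, (4,3) g=3 f=6, (4,5) g=3 f=8, (5,3) g=2 f=6, (5,5) g=2 f=8, (6,3) g=1 f=6]

expanded=(3,3); open=[(2,3) g=5 f=8, (2,4) g=4 f=8, (3,2) g=5 f=6, (3,5) g=4 f=8, (4,3) g=3 f=6, (4,5) g=3 f=8, (5,3) g=2 f=6, (5,5) g=2 f=8, (6,3) g=1 f=6]; closed=[(3,3), (3,4), (4,4), (5,4), (6,4)]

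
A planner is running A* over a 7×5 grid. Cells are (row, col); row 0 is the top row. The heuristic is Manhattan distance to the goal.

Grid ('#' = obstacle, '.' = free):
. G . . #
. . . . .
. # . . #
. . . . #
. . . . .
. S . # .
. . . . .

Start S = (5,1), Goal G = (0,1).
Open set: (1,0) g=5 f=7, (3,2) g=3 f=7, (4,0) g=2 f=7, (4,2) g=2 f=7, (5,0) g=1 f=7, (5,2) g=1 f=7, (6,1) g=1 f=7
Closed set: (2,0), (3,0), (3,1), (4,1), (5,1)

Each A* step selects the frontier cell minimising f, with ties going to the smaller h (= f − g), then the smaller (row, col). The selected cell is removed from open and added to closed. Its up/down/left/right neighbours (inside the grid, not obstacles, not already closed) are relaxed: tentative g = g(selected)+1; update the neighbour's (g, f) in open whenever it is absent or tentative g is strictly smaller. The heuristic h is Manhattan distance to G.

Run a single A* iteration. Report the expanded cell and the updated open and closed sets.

step 1: expand (1,0) (f=7, h=2) → closed; open now [(0,0) g=6 f=7, (1,1) g=6 f=7, (3,2) g=3 f=7, (4,0) g=2 f=7, (4,2) g=2 f=7, (5,0) g=1 f=7, (5,2) g=1 f=7, (6,1) g=1 f=7]

expanded=(1,0); open=[(0,0) g=6 f=7, (1,1) g=6 f=7, (3,2) g=3 f=7, (4,0) g=2 f=7, (4,2) g=2 f=7, (5,0) g=1 f=7, (5,2) g=1 f=7, (6,1) g=1 f=7]; closed=[(1,0), (2,0), (3,0), (3,1), (4,1), (5,1)]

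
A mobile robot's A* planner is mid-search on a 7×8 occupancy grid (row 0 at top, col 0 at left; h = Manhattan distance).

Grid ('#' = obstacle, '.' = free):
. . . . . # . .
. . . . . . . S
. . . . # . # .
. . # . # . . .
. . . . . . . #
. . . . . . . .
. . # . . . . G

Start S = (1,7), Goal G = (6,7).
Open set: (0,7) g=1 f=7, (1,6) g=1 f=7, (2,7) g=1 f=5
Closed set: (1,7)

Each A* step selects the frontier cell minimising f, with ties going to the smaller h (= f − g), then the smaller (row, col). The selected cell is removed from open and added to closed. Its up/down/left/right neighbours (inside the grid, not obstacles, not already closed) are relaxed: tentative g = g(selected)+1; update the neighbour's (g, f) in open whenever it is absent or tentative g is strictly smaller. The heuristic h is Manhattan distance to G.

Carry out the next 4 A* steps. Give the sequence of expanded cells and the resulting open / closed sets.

order=[(2,7) → (3,7) → (3,6) → (4,6)]; open=[(0,7) g=1 f=7, (1,6) g=1 f=7, (3,5) g=4 f=9, (4,5) g=5 f=9, (5,6) g=5 f=7]; closed=[(1,7), (2,7), (3,6), (3,7), (4,6)]

step 1: expand (2,7) (f=5, h=4) → closed; open now [(0,7) g=1 f=7, (1,6) g=1 f=7, (3,7) g=2 f=5]
step 2: expand (3,7) (f=5, h=3) → closed; open now [(0,7) g=1 f=7, (1,6) g=1 f=7, (3,6) g=3 f=7]
step 3: expand (3,6) (f=7, h=4) → closed; open now [(0,7) g=1 f=7, (1,6) g=1 f=7, (3,5) g=4 f=9, (4,6) g=4 f=7]
step 4: expand (4,6) (f=7, h=3) → closed; open now [(0,7) g=1 f=7, (1,6) g=1 f=7, (3,5) g=4 f=9, (4,5) g=5 f=9, (5,6) g=5 f=7]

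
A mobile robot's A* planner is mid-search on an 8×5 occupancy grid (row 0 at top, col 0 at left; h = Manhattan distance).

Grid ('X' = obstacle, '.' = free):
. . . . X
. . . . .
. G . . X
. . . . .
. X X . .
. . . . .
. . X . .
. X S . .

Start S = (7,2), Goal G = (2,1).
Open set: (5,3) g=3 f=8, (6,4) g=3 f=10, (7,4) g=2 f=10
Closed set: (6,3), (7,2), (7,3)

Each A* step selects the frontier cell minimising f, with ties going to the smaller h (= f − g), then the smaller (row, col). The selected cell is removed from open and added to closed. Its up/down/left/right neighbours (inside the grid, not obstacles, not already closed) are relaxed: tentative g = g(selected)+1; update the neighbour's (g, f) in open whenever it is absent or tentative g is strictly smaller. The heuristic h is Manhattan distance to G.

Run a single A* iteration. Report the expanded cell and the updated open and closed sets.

step 1: expand (5,3) (f=8, h=5) → closed; open now [(4,3) g=4 f=8, (5,2) g=4 f=8, (5,4) g=4 f=10, (6,4) g=3 f=10, (7,4) g=2 f=10]

expanded=(5,3); open=[(4,3) g=4 f=8, (5,2) g=4 f=8, (5,4) g=4 f=10, (6,4) g=3 f=10, (7,4) g=2 f=10]; closed=[(5,3), (6,3), (7,2), (7,3)]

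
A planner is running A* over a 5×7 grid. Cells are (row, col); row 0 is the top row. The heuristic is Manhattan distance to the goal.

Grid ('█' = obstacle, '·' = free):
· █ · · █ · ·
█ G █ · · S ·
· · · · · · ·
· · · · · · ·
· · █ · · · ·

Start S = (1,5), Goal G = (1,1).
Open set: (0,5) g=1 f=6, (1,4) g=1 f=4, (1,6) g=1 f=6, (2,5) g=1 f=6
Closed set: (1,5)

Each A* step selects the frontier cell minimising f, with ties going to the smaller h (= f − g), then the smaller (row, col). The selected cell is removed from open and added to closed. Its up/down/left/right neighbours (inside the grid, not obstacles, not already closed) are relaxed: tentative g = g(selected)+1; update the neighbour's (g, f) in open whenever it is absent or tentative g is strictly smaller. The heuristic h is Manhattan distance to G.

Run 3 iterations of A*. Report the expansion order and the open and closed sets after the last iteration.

step 1: expand (1,4) (f=4, h=3) → closed; open now [(0,5) g=1 f=6, (1,3) g=2 f=4, (1,6) g=1 f=6, (2,4) g=2 f=6, (2,5) g=1 f=6]
step 2: expand (1,3) (f=4, h=2) → closed; open now [(0,3) g=3 f=6, (0,5) g=1 f=6, (1,6) g=1 f=6, (2,3) g=3 f=6, (2,4) g=2 f=6, (2,5) g=1 f=6]
step 3: expand (0,3) (f=6, h=3) → closed; open now [(0,2) g=4 f=6, (0,5) g=1 f=6, (1,6) g=1 f=6, (2,3) g=3 f=6, (2,4) g=2 f=6, (2,5) g=1 f=6]

order=[(1,4) → (1,3) → (0,3)]; open=[(0,2) g=4 f=6, (0,5) g=1 f=6, (1,6) g=1 f=6, (2,3) g=3 f=6, (2,4) g=2 f=6, (2,5) g=1 f=6]; closed=[(0,3), (1,3), (1,4), (1,5)]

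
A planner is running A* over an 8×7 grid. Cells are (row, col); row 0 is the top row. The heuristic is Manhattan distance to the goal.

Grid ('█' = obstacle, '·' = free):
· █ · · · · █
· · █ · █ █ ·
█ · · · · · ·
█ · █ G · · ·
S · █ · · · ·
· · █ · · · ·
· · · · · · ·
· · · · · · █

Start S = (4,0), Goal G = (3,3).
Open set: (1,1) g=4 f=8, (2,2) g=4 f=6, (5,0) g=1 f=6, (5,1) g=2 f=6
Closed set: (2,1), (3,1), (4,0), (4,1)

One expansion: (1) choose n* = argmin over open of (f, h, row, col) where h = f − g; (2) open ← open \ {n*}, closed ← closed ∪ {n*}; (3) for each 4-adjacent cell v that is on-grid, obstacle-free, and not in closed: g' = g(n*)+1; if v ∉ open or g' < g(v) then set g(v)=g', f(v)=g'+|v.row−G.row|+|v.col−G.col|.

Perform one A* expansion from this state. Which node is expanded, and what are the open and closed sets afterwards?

step 1: expand (2,2) (f=6, h=2) → closed; open now [(1,1) g=4 f=8, (2,3) g=5 f=6, (5,0) g=1 f=6, (5,1) g=2 f=6]

expanded=(2,2); open=[(1,1) g=4 f=8, (2,3) g=5 f=6, (5,0) g=1 f=6, (5,1) g=2 f=6]; closed=[(2,1), (2,2), (3,1), (4,0), (4,1)]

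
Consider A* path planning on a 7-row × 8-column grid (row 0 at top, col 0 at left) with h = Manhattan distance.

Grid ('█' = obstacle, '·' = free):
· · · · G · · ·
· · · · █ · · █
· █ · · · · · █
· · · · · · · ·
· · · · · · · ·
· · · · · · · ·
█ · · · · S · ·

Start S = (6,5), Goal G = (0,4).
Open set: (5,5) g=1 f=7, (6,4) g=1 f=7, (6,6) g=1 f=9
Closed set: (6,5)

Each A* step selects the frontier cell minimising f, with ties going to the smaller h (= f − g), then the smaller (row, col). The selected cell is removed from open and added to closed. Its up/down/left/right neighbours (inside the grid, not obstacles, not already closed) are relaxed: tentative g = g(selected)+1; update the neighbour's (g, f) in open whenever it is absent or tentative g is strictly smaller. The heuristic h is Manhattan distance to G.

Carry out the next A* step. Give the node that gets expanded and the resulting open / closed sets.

expanded=(5,5); open=[(4,5) g=2 f=7, (5,4) g=2 f=7, (5,6) g=2 f=9, (6,4) g=1 f=7, (6,6) g=1 f=9]; closed=[(5,5), (6,5)]

step 1: expand (5,5) (f=7, h=6) → closed; open now [(4,5) g=2 f=7, (5,4) g=2 f=7, (5,6) g=2 f=9, (6,4) g=1 f=7, (6,6) g=1 f=9]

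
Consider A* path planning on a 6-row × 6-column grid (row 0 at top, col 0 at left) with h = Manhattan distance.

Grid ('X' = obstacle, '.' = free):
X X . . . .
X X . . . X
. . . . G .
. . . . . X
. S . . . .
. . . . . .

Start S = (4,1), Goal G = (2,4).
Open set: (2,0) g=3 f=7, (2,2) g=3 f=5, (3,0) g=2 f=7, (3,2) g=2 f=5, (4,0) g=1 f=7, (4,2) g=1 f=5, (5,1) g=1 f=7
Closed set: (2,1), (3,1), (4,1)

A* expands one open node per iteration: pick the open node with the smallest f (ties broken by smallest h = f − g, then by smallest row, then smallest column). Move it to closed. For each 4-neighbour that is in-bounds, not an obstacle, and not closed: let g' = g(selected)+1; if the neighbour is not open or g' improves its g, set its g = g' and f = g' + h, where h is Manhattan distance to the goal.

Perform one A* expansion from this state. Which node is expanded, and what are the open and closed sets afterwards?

step 1: expand (2,2) (f=5, h=2) → closed; open now [(1,2) g=4 f=7, (2,0) g=3 f=7, (2,3) g=4 f=5, (3,0) g=2 f=7, (3,2) g=2 f=5, (4,0) g=1 f=7, (4,2) g=1 f=5, (5,1) g=1 f=7]

expanded=(2,2); open=[(1,2) g=4 f=7, (2,0) g=3 f=7, (2,3) g=4 f=5, (3,0) g=2 f=7, (3,2) g=2 f=5, (4,0) g=1 f=7, (4,2) g=1 f=5, (5,1) g=1 f=7]; closed=[(2,1), (2,2), (3,1), (4,1)]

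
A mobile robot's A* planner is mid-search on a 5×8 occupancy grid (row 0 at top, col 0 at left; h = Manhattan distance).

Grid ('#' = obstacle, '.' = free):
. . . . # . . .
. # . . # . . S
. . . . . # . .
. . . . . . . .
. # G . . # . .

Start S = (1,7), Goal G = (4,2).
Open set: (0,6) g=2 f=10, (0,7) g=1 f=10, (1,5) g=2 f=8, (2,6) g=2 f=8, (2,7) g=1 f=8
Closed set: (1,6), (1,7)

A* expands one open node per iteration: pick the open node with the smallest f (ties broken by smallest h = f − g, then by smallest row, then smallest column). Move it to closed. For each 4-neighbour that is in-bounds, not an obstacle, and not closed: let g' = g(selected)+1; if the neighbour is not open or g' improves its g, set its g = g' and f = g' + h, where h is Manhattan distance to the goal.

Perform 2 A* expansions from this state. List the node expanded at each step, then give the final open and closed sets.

step 1: expand (1,5) (f=8, h=6) → closed; open now [(0,5) g=3 f=10, (0,6) g=2 f=10, (0,7) g=1 f=10, (2,6) g=2 f=8, (2,7) g=1 f=8]
step 2: expand (2,6) (f=8, h=6) → closed; open now [(0,5) g=3 f=10, (0,6) g=2 f=10, (0,7) g=1 f=10, (2,7) g=1 f=8, (3,6) g=3 f=8]

order=[(1,5) → (2,6)]; open=[(0,5) g=3 f=10, (0,6) g=2 f=10, (0,7) g=1 f=10, (2,7) g=1 f=8, (3,6) g=3 f=8]; closed=[(1,5), (1,6), (1,7), (2,6)]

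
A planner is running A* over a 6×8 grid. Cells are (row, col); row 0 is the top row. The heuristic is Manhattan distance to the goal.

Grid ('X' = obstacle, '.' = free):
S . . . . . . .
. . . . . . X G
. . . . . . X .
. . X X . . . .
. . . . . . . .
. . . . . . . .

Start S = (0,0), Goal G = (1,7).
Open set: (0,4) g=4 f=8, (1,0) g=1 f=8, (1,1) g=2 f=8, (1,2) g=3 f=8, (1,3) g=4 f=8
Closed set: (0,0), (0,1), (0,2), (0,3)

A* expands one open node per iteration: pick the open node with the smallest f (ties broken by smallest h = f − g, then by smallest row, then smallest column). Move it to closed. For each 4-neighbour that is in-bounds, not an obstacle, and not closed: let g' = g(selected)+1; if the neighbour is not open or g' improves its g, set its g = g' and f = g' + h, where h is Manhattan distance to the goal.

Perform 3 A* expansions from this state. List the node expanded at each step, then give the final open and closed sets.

step 1: expand (0,4) (f=8, h=4) → closed; open now [(0,5) g=5 f=8, (1,0) g=1 f=8, (1,1) g=2 f=8, (1,2) g=3 f=8, (1,3) g=4 f=8, (1,4) g=5 f=8]
step 2: expand (0,5) (f=8, h=3) → closed; open now [(0,6) g=6 f=8, (1,0) g=1 f=8, (1,1) g=2 f=8, (1,2) g=3 f=8, (1,3) g=4 f=8, (1,4) g=5 f=8, (1,5) g=6 f=8]
step 3: expand (0,6) (f=8, h=2) → closed; open now [(0,7) g=7 f=8, (1,0) g=1 f=8, (1,1) g=2 f=8, (1,2) g=3 f=8, (1,3) g=4 f=8, (1,4) g=5 f=8, (1,5) g=6 f=8]

order=[(0,4) → (0,5) → (0,6)]; open=[(0,7) g=7 f=8, (1,0) g=1 f=8, (1,1) g=2 f=8, (1,2) g=3 f=8, (1,3) g=4 f=8, (1,4) g=5 f=8, (1,5) g=6 f=8]; closed=[(0,0), (0,1), (0,2), (0,3), (0,4), (0,5), (0,6)]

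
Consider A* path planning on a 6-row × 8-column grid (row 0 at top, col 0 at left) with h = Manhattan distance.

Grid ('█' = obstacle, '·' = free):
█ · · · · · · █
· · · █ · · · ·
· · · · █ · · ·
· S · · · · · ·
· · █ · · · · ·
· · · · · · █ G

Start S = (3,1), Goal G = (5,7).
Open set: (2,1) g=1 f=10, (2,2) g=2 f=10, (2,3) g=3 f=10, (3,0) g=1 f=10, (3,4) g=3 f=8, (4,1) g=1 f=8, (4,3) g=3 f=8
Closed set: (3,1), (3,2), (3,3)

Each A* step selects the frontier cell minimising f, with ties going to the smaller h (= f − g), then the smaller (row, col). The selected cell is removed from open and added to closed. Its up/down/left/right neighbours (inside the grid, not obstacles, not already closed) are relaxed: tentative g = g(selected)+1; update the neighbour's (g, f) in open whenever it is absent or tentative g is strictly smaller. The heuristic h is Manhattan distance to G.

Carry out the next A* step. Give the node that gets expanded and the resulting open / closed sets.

expanded=(3,4); open=[(2,1) g=1 f=10, (2,2) g=2 f=10, (2,3) g=3 f=10, (3,0) g=1 f=10, (3,5) g=4 f=8, (4,1) g=1 f=8, (4,3) g=3 f=8, (4,4) g=4 f=8]; closed=[(3,1), (3,2), (3,3), (3,4)]

step 1: expand (3,4) (f=8, h=5) → closed; open now [(2,1) g=1 f=10, (2,2) g=2 f=10, (2,3) g=3 f=10, (3,0) g=1 f=10, (3,5) g=4 f=8, (4,1) g=1 f=8, (4,3) g=3 f=8, (4,4) g=4 f=8]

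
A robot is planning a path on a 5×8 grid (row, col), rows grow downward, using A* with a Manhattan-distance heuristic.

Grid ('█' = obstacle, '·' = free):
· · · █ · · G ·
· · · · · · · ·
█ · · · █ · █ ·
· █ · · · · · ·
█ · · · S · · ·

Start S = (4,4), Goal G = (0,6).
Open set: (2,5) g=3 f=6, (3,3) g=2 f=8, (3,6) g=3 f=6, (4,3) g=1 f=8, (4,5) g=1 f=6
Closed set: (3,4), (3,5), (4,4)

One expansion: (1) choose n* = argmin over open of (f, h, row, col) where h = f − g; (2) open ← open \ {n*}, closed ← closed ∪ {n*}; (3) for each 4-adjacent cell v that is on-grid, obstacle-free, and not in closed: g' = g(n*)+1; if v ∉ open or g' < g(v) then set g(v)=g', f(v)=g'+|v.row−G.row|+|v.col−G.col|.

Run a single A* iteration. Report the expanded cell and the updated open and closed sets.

step 1: expand (2,5) (f=6, h=3) → closed; open now [(1,5) g=4 f=6, (3,3) g=2 f=8, (3,6) g=3 f=6, (4,3) g=1 f=8, (4,5) g=1 f=6]

expanded=(2,5); open=[(1,5) g=4 f=6, (3,3) g=2 f=8, (3,6) g=3 f=6, (4,3) g=1 f=8, (4,5) g=1 f=6]; closed=[(2,5), (3,4), (3,5), (4,4)]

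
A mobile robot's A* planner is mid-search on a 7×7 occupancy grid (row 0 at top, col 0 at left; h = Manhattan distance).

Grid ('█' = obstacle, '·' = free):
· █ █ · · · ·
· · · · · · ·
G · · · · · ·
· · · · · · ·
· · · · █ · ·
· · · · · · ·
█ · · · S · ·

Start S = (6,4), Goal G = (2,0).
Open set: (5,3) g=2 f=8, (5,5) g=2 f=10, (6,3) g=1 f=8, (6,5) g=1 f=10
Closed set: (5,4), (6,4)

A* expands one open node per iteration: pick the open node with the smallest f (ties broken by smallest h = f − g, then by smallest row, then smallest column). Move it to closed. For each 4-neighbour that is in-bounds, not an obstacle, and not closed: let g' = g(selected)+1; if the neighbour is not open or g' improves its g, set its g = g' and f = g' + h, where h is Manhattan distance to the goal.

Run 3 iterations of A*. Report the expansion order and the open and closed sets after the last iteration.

step 1: expand (5,3) (f=8, h=6) → closed; open now [(4,3) g=3 f=8, (5,2) g=3 f=8, (5,5) g=2 f=10, (6,3) g=1 f=8, (6,5) g=1 f=10]
step 2: expand (4,3) (f=8, h=5) → closed; open now [(3,3) g=4 f=8, (4,2) g=4 f=8, (5,2) g=3 f=8, (5,5) g=2 f=10, (6,3) g=1 f=8, (6,5) g=1 f=10]
step 3: expand (3,3) (f=8, h=4) → closed; open now [(2,3) g=5 f=8, (3,2) g=5 f=8, (3,4) g=5 f=10, (4,2) g=4 f=8, (5,2) g=3 f=8, (5,5) g=2 f=10, (6,3) g=1 f=8, (6,5) g=1 f=10]

order=[(5,3) → (4,3) → (3,3)]; open=[(2,3) g=5 f=8, (3,2) g=5 f=8, (3,4) g=5 f=10, (4,2) g=4 f=8, (5,2) g=3 f=8, (5,5) g=2 f=10, (6,3) g=1 f=8, (6,5) g=1 f=10]; closed=[(3,3), (4,3), (5,3), (5,4), (6,4)]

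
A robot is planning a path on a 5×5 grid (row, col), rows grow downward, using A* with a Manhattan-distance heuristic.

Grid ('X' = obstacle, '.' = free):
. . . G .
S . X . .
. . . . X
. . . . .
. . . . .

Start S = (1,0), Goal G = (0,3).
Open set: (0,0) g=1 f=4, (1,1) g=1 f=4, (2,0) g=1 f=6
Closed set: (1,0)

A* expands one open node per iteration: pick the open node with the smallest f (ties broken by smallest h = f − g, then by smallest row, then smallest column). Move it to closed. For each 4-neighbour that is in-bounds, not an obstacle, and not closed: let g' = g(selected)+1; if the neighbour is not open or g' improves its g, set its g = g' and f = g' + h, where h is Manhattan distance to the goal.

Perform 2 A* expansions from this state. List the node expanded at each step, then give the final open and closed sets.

step 1: expand (0,0) (f=4, h=3) → closed; open now [(0,1) g=2 f=4, (1,1) g=1 f=4, (2,0) g=1 f=6]
step 2: expand (0,1) (f=4, h=2) → closed; open now [(0,2) g=3 f=4, (1,1) g=1 f=4, (2,0) g=1 f=6]

order=[(0,0) → (0,1)]; open=[(0,2) g=3 f=4, (1,1) g=1 f=4, (2,0) g=1 f=6]; closed=[(0,0), (0,1), (1,0)]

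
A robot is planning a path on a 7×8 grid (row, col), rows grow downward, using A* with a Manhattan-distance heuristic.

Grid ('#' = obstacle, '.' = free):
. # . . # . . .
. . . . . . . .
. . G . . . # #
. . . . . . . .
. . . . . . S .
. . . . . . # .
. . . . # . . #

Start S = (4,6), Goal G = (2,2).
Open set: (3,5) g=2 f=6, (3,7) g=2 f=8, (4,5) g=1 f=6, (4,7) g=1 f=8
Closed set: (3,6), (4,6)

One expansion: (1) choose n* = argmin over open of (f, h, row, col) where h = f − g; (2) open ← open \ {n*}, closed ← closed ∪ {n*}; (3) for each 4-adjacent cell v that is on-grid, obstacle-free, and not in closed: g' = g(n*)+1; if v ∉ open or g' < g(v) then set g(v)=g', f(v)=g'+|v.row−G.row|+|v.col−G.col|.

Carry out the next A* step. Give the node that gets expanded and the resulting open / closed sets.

expanded=(3,5); open=[(2,5) g=3 f=6, (3,4) g=3 f=6, (3,7) g=2 f=8, (4,5) g=1 f=6, (4,7) g=1 f=8]; closed=[(3,5), (3,6), (4,6)]

step 1: expand (3,5) (f=6, h=4) → closed; open now [(2,5) g=3 f=6, (3,4) g=3 f=6, (3,7) g=2 f=8, (4,5) g=1 f=6, (4,7) g=1 f=8]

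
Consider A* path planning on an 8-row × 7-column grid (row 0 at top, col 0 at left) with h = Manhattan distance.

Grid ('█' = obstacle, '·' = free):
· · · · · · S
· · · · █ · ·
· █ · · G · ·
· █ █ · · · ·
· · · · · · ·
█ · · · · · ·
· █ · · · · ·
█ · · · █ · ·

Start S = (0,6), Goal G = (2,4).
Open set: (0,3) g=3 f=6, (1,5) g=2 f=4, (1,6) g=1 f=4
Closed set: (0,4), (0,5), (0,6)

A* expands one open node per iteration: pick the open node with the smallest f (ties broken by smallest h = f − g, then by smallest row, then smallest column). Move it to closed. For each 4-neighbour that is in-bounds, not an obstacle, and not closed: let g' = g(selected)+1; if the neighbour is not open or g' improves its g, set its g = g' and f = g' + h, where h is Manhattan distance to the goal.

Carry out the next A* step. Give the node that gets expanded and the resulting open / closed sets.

step 1: expand (1,5) (f=4, h=2) → closed; open now [(0,3) g=3 f=6, (1,6) g=1 f=4, (2,5) g=3 f=4]

expanded=(1,5); open=[(0,3) g=3 f=6, (1,6) g=1 f=4, (2,5) g=3 f=4]; closed=[(0,4), (0,5), (0,6), (1,5)]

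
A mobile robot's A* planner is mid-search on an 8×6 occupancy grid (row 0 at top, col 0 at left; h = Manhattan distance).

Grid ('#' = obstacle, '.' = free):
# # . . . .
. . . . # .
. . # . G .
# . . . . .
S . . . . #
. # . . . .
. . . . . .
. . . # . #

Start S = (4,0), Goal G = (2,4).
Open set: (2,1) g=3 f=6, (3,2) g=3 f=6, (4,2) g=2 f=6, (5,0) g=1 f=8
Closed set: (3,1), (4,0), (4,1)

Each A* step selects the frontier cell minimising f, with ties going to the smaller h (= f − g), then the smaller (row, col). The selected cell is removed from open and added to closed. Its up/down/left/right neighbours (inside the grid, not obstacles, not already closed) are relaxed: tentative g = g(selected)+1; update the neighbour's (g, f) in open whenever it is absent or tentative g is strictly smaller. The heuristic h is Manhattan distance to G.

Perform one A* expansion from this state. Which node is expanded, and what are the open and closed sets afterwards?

expanded=(2,1); open=[(1,1) g=4 f=8, (2,0) g=4 f=8, (3,2) g=3 f=6, (4,2) g=2 f=6, (5,0) g=1 f=8]; closed=[(2,1), (3,1), (4,0), (4,1)]

step 1: expand (2,1) (f=6, h=3) → closed; open now [(1,1) g=4 f=8, (2,0) g=4 f=8, (3,2) g=3 f=6, (4,2) g=2 f=6, (5,0) g=1 f=8]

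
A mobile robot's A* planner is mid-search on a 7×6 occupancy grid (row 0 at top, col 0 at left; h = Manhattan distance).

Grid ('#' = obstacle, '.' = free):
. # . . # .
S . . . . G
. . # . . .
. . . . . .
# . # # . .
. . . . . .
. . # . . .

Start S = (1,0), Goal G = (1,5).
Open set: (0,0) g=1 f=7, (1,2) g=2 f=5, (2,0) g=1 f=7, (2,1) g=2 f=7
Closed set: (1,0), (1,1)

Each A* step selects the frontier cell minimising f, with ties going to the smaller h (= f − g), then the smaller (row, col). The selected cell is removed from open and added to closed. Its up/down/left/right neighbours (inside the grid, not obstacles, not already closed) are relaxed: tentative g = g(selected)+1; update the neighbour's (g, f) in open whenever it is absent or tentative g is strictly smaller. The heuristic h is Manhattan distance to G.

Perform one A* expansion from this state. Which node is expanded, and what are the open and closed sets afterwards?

expanded=(1,2); open=[(0,0) g=1 f=7, (0,2) g=3 f=7, (1,3) g=3 f=5, (2,0) g=1 f=7, (2,1) g=2 f=7]; closed=[(1,0), (1,1), (1,2)]

step 1: expand (1,2) (f=5, h=3) → closed; open now [(0,0) g=1 f=7, (0,2) g=3 f=7, (1,3) g=3 f=5, (2,0) g=1 f=7, (2,1) g=2 f=7]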